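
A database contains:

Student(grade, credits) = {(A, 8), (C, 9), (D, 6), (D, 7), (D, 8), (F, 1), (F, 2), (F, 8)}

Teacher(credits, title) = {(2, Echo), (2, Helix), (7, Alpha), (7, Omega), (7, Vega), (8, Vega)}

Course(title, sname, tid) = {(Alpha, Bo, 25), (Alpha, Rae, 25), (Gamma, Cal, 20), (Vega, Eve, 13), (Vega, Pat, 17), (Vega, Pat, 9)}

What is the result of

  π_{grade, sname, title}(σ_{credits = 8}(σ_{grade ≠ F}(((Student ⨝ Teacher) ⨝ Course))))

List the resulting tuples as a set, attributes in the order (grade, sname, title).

Joining Student and Teacher on credits yields {(A, 8, Vega), (D, 7, Alpha), (D, 7, Omega), (D, 7, Vega), (D, 8, Vega), (F, 2, Echo), (F, 2, Helix), (F, 8, Vega)}.
Joining (Student ⨝ Teacher) and Course on title yields {(A, 8, Vega, Eve, 13), (A, 8, Vega, Pat, 17), (A, 8, Vega, Pat, 9), (D, 7, Alpha, Bo, 25), (D, 7, Alpha, Rae, 25), (D, 7, Vega, Eve, 13), (D, 7, Vega, Pat, 17), (D, 7, Vega, Pat, 9), (D, 8, Vega, Eve, 13), (D, 8, Vega, Pat, 17), (D, 8, Vega, Pat, 9), (F, 8, Vega, Eve, 13), (F, 8, Vega, Pat, 17), (F, 8, Vega, Pat, 9)}.
Selection grade ≠ F: {(A, 8, Vega, Eve, 13), (A, 8, Vega, Pat, 17), (A, 8, Vega, Pat, 9), (D, 7, Alpha, Bo, 25), (D, 7, Alpha, Rae, 25), (D, 7, Vega, Eve, 13), (D, 7, Vega, Pat, 17), (D, 7, Vega, Pat, 9), (D, 8, Vega, Eve, 13), (D, 8, Vega, Pat, 17), (D, 8, Vega, Pat, 9)}
Selection credits = 8: {(A, 8, Vega, Eve, 13), (A, 8, Vega, Pat, 17), (A, 8, Vega, Pat, 9), (D, 8, Vega, Eve, 13), (D, 8, Vega, Pat, 17), (D, 8, Vega, Pat, 9)}
Keep only column(s) grade, sname, title (2 duplicate(s) eliminated): {(A, Eve, Vega), (A, Pat, Vega), (D, Eve, Vega), (D, Pat, Vega)}

{(A, Eve, Vega), (A, Pat, Vega), (D, Eve, Vega), (D, Pat, Vega)}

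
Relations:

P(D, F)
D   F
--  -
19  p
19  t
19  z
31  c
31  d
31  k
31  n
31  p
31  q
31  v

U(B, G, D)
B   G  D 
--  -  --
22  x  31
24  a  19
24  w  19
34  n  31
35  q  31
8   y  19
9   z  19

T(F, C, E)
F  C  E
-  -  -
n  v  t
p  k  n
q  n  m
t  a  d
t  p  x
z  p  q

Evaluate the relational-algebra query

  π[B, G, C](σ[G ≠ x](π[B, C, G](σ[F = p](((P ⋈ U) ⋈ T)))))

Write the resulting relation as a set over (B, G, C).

P ⋈ U (natural join on D): {(19, p, 24, a), (19, p, 24, w), (19, p, 8, y), (19, p, 9, z), (19, t, 24, a), (19, t, 24, w), (19, t, 8, y), (19, t, 9, z), (19, z, 24, a), (19, z, 24, w), (19, z, 8, y), (19, z, 9, z), (31, c, 22, x), (31, c, 34, n), (31, c, 35, q), (31, d, 22, x), (31, d, 34, n), (31, d, 35, q), (31, k, 22, x), (31, k, 34, n), (31, k, 35, q), (31, n, 22, x), (31, n, 34, n), (31, n, 35, q), (31, p, 22, x), (31, p, 34, n), (31, p, 35, q), (31, q, 22, x), (31, q, 34, n), (31, q, 35, q), (31, v, 22, x), (31, v, 34, n), (31, v, 35, q)}
(P ⋈ U) ⋈ T (natural join on F): {(19, p, 24, a, k, n), (19, p, 24, w, k, n), (19, p, 8, y, k, n), (19, p, 9, z, k, n), (19, t, 24, a, a, d), (19, t, 24, a, p, x), (19, t, 24, w, a, d), (19, t, 24, w, p, x), (19, t, 8, y, a, d), (19, t, 8, y, p, x), (19, t, 9, z, a, d), (19, t, 9, z, p, x), (19, z, 24, a, p, q), (19, z, 24, w, p, q), (19, z, 8, y, p, q), (19, z, 9, z, p, q), (31, n, 22, x, v, t), (31, n, 34, n, v, t), (31, n, 35, q, v, t), (31, p, 22, x, k, n), (31, p, 34, n, k, n), (31, p, 35, q, k, n), (31, q, 22, x, n, m), (31, q, 34, n, n, m), (31, q, 35, q, n, m)}
Apply σ_{F = p}; surviving tuples: {(19, p, 24, a, k, n), (19, p, 24, w, k, n), (19, p, 8, y, k, n), (19, p, 9, z, k, n), (31, p, 22, x, k, n), (31, p, 34, n, k, n), (31, p, 35, q, k, n)}
π_{B, C, G} gives {(22, k, x), (24, k, a), (24, k, w), (34, k, n), (35, k, q), (8, k, y), (9, k, z)}.
Apply σ_{G ≠ x}; surviving tuples: {(24, k, a), (24, k, w), (34, k, n), (35, k, q), (8, k, y), (9, k, z)}
π_{B, G, C} gives {(24, a, k), (24, w, k), (34, n, k), (35, q, k), (8, y, k), (9, z, k)}.

{(24, a, k), (24, w, k), (34, n, k), (35, q, k), (8, y, k), (9, z, k)}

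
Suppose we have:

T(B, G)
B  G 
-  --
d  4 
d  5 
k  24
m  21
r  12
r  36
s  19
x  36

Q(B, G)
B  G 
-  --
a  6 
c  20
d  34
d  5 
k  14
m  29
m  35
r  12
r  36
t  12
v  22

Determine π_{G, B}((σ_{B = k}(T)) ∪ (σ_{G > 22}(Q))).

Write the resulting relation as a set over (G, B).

{(24, k), (29, m), (34, d), (35, m), (36, r)}

Apply σ_{B = k}; surviving tuples: {(k, 24)}
Apply σ_{G > 22}; surviving tuples: {(d, 34), (m, 29), (m, 35), (r, 36)}
Union: {(k, 24)} with {(d, 34), (m, 29), (m, 35), (r, 36)} → {(d, 34), (k, 24), (m, 29), (m, 35), (r, 36)}
Projecting to G, B: {(24, k), (29, m), (34, d), (35, m), (36, r)}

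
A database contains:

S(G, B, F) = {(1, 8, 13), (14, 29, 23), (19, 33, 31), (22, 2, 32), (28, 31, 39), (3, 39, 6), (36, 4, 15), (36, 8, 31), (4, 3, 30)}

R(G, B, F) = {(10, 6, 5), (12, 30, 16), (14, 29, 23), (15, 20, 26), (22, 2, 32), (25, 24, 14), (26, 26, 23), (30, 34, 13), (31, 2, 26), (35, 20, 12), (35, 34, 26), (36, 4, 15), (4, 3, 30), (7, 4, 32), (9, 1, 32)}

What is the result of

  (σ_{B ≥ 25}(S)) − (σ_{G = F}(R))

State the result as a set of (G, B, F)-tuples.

{(14, 29, 23), (19, 33, 31), (28, 31, 39), (3, 39, 6)}

Apply σ_{B ≥ 25}; surviving tuples: {(14, 29, 23), (19, 33, 31), (28, 31, 39), (3, 39, 6)}
Apply σ_{G = F}; surviving tuples: {}
Taking the difference: {(14, 29, 23), (19, 33, 31), (28, 31, 39), (3, 39, 6)}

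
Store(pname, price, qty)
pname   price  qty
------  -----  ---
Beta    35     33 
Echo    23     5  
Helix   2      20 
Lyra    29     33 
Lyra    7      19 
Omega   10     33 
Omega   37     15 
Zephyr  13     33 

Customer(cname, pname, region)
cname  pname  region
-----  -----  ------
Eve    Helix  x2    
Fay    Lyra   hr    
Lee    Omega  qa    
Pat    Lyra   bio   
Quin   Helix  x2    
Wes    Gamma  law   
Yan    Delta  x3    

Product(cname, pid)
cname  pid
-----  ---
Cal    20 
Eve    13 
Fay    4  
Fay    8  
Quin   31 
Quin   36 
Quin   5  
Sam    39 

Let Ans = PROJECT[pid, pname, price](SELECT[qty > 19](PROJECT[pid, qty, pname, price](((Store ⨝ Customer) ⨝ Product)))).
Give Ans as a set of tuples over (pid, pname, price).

Store ⋈ Customer (natural join on pname): {(Helix, 2, 20, Eve, x2), (Helix, 2, 20, Quin, x2), (Lyra, 29, 33, Fay, hr), (Lyra, 29, 33, Pat, bio), (Lyra, 7, 19, Fay, hr), (Lyra, 7, 19, Pat, bio), (Omega, 10, 33, Lee, qa), (Omega, 37, 15, Lee, qa)}
(Store ⨝ Customer) ⋈ Product (natural join on cname): {(Helix, 2, 20, Eve, x2, 13), (Helix, 2, 20, Quin, x2, 31), (Helix, 2, 20, Quin, x2, 36), (Helix, 2, 20, Quin, x2, 5), (Lyra, 29, 33, Fay, hr, 4), (Lyra, 29, 33, Fay, hr, 8), (Lyra, 7, 19, Fay, hr, 4), (Lyra, 7, 19, Fay, hr, 8)}
π[pid, qty, pname, price]: project onto (pid, qty, pname, price) → {(13, 20, Helix, 2), (31, 20, Helix, 2), (36, 20, Helix, 2), (4, 19, Lyra, 7), (4, 33, Lyra, 29), (5, 20, Helix, 2), (8, 19, Lyra, 7), (8, 33, Lyra, 29)}
Apply σ_{qty > 19}; surviving tuples: {(13, 20, Helix, 2), (31, 20, Helix, 2), (36, 20, Helix, 2), (4, 33, Lyra, 29), (5, 20, Helix, 2), (8, 33, Lyra, 29)}
π[pid, pname, price]: project onto (pid, pname, price) → {(13, Helix, 2), (31, Helix, 2), (36, Helix, 2), (4, Lyra, 29), (5, Helix, 2), (8, Lyra, 29)}

{(13, Helix, 2), (31, Helix, 2), (36, Helix, 2), (4, Lyra, 29), (5, Helix, 2), (8, Lyra, 29)}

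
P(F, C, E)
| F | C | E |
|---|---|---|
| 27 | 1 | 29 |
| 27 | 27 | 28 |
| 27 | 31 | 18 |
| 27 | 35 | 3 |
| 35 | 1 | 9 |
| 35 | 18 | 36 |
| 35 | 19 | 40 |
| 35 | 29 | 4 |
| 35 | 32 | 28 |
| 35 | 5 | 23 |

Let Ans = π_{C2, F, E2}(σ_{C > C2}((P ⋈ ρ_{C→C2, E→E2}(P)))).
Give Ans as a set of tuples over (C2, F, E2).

ρ[C→C2, E→E2]: schema becomes (F, C2, E2); tuples unchanged.
Natural join on F: {(27, 1, 29, 1, 29), (27, 1, 29, 27, 28), (27, 1, 29, 31, 18), (27, 1, 29, 35, 3), (27, 27, 28, 1, 29), (27, 27, 28, 27, 28), (27, 27, 28, 31, 18), (27, 27, 28, 35, 3), (27, 31, 18, 1, 29), (27, 31, 18, 27, 28), (27, 31, 18, 31, 18), (27, 31, 18, 35, 3), (27, 35, 3, 1, 29), (27, 35, 3, 27, 28), (27, 35, 3, 31, 18), (27, 35, 3, 35, 3), (35, 1, 9, 1, 9), (35, 1, 9, 18, 36), (35, 1, 9, 19, 40), (35, 1, 9, 29, 4), (35, 1, 9, 32, 28), (35, 1, 9, 5, 23), (35, 18, 36, 1, 9), (35, 18, 36, 18, 36), (35, 18, 36, 19, 40), (35, 18, 36, 29, 4), (35, 18, 36, 32, 28), (35, 18, 36, 5, 23), (35, 19, 40, 1, 9), (35, 19, 40, 18, 36), (35, 19, 40, 19, 40), (35, 19, 40, 29, 4), (35, 19, 40, 32, 28), (35, 19, 40, 5, 23), (35, 29, 4, 1, 9), (35, 29, 4, 18, 36), (35, 29, 4, 19, 40), (35, 29, 4, 29, 4), (35, 29, 4, 32, 28), (35, 29, 4, 5, 23), (35, 32, 28, 1, 9), (35, 32, 28, 18, 36), (35, 32, 28, 19, 40), (35, 32, 28, 29, 4), (35, 32, 28, 32, 28), (35, 32, 28, 5, 23), (35, 5, 23, 1, 9), (35, 5, 23, 18, 36), (35, 5, 23, 19, 40), (35, 5, 23, 29, 4), (35, 5, 23, 32, 28), (35, 5, 23, 5, 23)}
Apply σ_{C > C2}; surviving tuples: {(27, 27, 28, 1, 29), (27, 31, 18, 1, 29), (27, 31, 18, 27, 28), (27, 35, 3, 1, 29), (27, 35, 3, 27, 28), (27, 35, 3, 31, 18), (35, 18, 36, 1, 9), (35, 18, 36, 5, 23), (35, 19, 40, 1, 9), (35, 19, 40, 18, 36), (35, 19, 40, 5, 23), (35, 29, 4, 1, 9), (35, 29, 4, 18, 36), (35, 29, 4, 19, 40), (35, 29, 4, 5, 23), (35, 32, 28, 1, 9), (35, 32, 28, 18, 36), (35, 32, 28, 19, 40), (35, 32, 28, 29, 4), (35, 32, 28, 5, 23), (35, 5, 23, 1, 9)}
π[C2, F, E2]: project onto (C2, F, E2) (13 duplicate(s) eliminated) → {(1, 27, 29), (1, 35, 9), (18, 35, 36), (19, 35, 40), (27, 27, 28), (29, 35, 4), (31, 27, 18), (5, 35, 23)}

{(1, 27, 29), (1, 35, 9), (18, 35, 36), (19, 35, 40), (27, 27, 28), (29, 35, 4), (31, 27, 18), (5, 35, 23)}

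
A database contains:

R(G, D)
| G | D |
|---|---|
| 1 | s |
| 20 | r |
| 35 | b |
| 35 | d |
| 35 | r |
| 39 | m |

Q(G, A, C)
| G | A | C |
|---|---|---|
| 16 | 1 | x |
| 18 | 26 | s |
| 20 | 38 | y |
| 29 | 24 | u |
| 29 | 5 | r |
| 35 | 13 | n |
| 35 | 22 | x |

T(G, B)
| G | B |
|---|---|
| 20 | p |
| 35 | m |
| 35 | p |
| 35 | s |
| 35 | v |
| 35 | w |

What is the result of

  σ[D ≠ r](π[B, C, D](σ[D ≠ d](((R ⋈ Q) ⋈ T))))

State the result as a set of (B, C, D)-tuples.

{(m, n, b), (m, x, b), (p, n, b), (p, x, b), (s, n, b), (s, x, b), (v, n, b), (v, x, b), (w, n, b), (w, x, b)}

Natural join on G: {(20, r, 38, y), (35, b, 13, n), (35, b, 22, x), (35, d, 13, n), (35, d, 22, x), (35, r, 13, n), (35, r, 22, x)}
Natural join on G: {(20, r, 38, y, p), (35, b, 13, n, m), (35, b, 13, n, p), (35, b, 13, n, s), (35, b, 13, n, v), (35, b, 13, n, w), (35, b, 22, x, m), (35, b, 22, x, p), (35, b, 22, x, s), (35, b, 22, x, v), (35, b, 22, x, w), (35, d, 13, n, m), (35, d, 13, n, p), (35, d, 13, n, s), (35, d, 13, n, v), (35, d, 13, n, w), (35, d, 22, x, m), (35, d, 22, x, p), (35, d, 22, x, s), (35, d, 22, x, v), (35, d, 22, x, w), (35, r, 13, n, m), (35, r, 13, n, p), (35, r, 13, n, s), (35, r, 13, n, v), (35, r, 13, n, w), (35, r, 22, x, m), (35, r, 22, x, p), (35, r, 22, x, s), (35, r, 22, x, v), (35, r, 22, x, w)}
Selection D ≠ d: {(20, r, 38, y, p), (35, b, 13, n, m), (35, b, 13, n, p), (35, b, 13, n, s), (35, b, 13, n, v), (35, b, 13, n, w), (35, b, 22, x, m), (35, b, 22, x, p), (35, b, 22, x, s), (35, b, 22, x, v), (35, b, 22, x, w), (35, r, 13, n, m), (35, r, 13, n, p), (35, r, 13, n, s), (35, r, 13, n, v), (35, r, 13, n, w), (35, r, 22, x, m), (35, r, 22, x, p), (35, r, 22, x, s), (35, r, 22, x, v), (35, r, 22, x, w)}
π_{B, C, D} gives {(m, n, b), (m, n, r), (m, x, b), (m, x, r), (p, n, b), (p, n, r), (p, x, b), (p, x, r), (p, y, r), (s, n, b), (s, n, r), (s, x, b), (s, x, r), (v, n, b), (v, n, r), (v, x, b), (v, x, r), (w, n, b), (w, n, r), (w, x, b), (w, x, r)}.
Selection D ≠ r: {(m, n, b), (m, x, b), (p, n, b), (p, x, b), (s, n, b), (s, x, b), (v, n, b), (v, x, b), (w, n, b), (w, x, b)}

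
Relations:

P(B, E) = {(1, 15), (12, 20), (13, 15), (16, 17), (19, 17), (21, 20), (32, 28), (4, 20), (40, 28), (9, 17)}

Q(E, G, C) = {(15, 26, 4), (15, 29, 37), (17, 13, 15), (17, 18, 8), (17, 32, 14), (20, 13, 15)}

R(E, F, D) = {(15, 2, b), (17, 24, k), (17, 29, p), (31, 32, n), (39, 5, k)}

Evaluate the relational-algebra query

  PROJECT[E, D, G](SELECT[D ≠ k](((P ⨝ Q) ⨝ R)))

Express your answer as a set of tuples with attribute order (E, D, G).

{(15, b, 26), (15, b, 29), (17, p, 13), (17, p, 18), (17, p, 32)}

Joining P and Q on E yields {(1, 15, 26, 4), (1, 15, 29, 37), (12, 20, 13, 15), (13, 15, 26, 4), (13, 15, 29, 37), (16, 17, 13, 15), (16, 17, 18, 8), (16, 17, 32, 14), (19, 17, 13, 15), (19, 17, 18, 8), (19, 17, 32, 14), (21, 20, 13, 15), (4, 20, 13, 15), (9, 17, 13, 15), (9, 17, 18, 8), (9, 17, 32, 14)}.
Joining (P ⨝ Q) and R on E yields {(1, 15, 26, 4, 2, b), (1, 15, 29, 37, 2, b), (13, 15, 26, 4, 2, b), (13, 15, 29, 37, 2, b), (16, 17, 13, 15, 24, k), (16, 17, 13, 15, 29, p), (16, 17, 18, 8, 24, k), (16, 17, 18, 8, 29, p), (16, 17, 32, 14, 24, k), (16, 17, 32, 14, 29, p), (19, 17, 13, 15, 24, k), (19, 17, 13, 15, 29, p), (19, 17, 18, 8, 24, k), (19, 17, 18, 8, 29, p), (19, 17, 32, 14, 24, k), (19, 17, 32, 14, 29, p), (9, 17, 13, 15, 24, k), (9, 17, 13, 15, 29, p), (9, 17, 18, 8, 24, k), (9, 17, 18, 8, 29, p), (9, 17, 32, 14, 24, k), (9, 17, 32, 14, 29, p)}.
σ[D ≠ k]: keep tuples satisfying D ≠ k → {(1, 15, 26, 4, 2, b), (1, 15, 29, 37, 2, b), (13, 15, 26, 4, 2, b), (13, 15, 29, 37, 2, b), (16, 17, 13, 15, 29, p), (16, 17, 18, 8, 29, p), (16, 17, 32, 14, 29, p), (19, 17, 13, 15, 29, p), (19, 17, 18, 8, 29, p), (19, 17, 32, 14, 29, p), (9, 17, 13, 15, 29, p), (9, 17, 18, 8, 29, p), (9, 17, 32, 14, 29, p)}
Keep only column(s) E, D, G (8 duplicate(s) eliminated): {(15, b, 26), (15, b, 29), (17, p, 13), (17, p, 18), (17, p, 32)}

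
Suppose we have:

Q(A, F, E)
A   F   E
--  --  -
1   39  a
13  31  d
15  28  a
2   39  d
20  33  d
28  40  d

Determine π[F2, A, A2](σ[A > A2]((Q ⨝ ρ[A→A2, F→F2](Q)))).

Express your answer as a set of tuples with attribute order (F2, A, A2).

{(31, 20, 13), (31, 28, 13), (33, 28, 20), (39, 13, 2), (39, 15, 1), (39, 20, 2), (39, 28, 2)}

ρ[A→A2, F→F2]: schema becomes (A2, F2, E); tuples unchanged.
Joining Q and ρ[A→A2, F→F2](Q) on E yields {(1, 39, a, 1, 39), (1, 39, a, 15, 28), (13, 31, d, 13, 31), (13, 31, d, 2, 39), (13, 31, d, 20, 33), (13, 31, d, 28, 40), (15, 28, a, 1, 39), (15, 28, a, 15, 28), (2, 39, d, 13, 31), (2, 39, d, 2, 39), (2, 39, d, 20, 33), (2, 39, d, 28, 40), (20, 33, d, 13, 31), (20, 33, d, 2, 39), (20, 33, d, 20, 33), (20, 33, d, 28, 40), (28, 40, d, 13, 31), (28, 40, d, 2, 39), (28, 40, d, 20, 33), (28, 40, d, 28, 40)}.
Selection A > A2: {(13, 31, d, 2, 39), (15, 28, a, 1, 39), (20, 33, d, 13, 31), (20, 33, d, 2, 39), (28, 40, d, 13, 31), (28, 40, d, 2, 39), (28, 40, d, 20, 33)}
π_{F2, A, A2} gives {(31, 20, 13), (31, 28, 13), (33, 28, 20), (39, 13, 2), (39, 15, 1), (39, 20, 2), (39, 28, 2)}.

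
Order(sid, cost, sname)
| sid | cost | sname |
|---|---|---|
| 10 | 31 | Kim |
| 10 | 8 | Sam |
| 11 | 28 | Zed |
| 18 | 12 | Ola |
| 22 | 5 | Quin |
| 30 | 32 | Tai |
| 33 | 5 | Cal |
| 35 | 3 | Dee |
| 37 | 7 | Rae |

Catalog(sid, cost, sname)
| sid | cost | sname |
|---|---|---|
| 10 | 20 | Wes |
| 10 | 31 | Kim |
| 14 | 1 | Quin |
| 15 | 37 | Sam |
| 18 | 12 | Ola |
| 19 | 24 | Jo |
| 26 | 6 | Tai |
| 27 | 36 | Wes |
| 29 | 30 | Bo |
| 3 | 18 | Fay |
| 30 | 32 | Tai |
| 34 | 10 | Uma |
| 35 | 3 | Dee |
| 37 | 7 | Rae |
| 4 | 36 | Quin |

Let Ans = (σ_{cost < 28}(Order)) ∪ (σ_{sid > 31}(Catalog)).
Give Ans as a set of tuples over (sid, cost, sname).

{(10, 8, Sam), (18, 12, Ola), (22, 5, Quin), (33, 5, Cal), (34, 10, Uma), (35, 3, Dee), (37, 7, Rae)}

Apply σ_{cost < 28}; surviving tuples: {(10, 8, Sam), (18, 12, Ola), (22, 5, Quin), (33, 5, Cal), (35, 3, Dee), (37, 7, Rae)}
Apply σ_{sid > 31}; surviving tuples: {(34, 10, Uma), (35, 3, Dee), (37, 7, Rae)}
Taking the union: {(10, 8, Sam), (18, 12, Ola), (22, 5, Quin), (33, 5, Cal), (34, 10, Uma), (35, 3, Dee), (37, 7, Rae)}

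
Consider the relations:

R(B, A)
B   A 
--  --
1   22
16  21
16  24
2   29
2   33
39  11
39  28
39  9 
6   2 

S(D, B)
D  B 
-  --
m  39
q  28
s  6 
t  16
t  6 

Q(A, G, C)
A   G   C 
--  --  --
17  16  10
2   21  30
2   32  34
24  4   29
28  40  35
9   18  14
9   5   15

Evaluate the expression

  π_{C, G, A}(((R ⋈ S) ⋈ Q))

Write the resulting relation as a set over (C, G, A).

R ⋈ S (natural join on B): {(16, 21, t), (16, 24, t), (39, 11, m), (39, 28, m), (39, 9, m), (6, 2, s), (6, 2, t)}
(R ⋈ S) ⋈ Q (natural join on A): {(16, 24, t, 4, 29), (39, 28, m, 40, 35), (39, 9, m, 18, 14), (39, 9, m, 5, 15), (6, 2, s, 21, 30), (6, 2, s, 32, 34), (6, 2, t, 21, 30), (6, 2, t, 32, 34)}
π_{C, G, A} gives {(14, 18, 9), (15, 5, 9), (29, 4, 24), (30, 21, 2), (34, 32, 2), (35, 40, 28)} (2 duplicate(s) eliminated).

{(14, 18, 9), (15, 5, 9), (29, 4, 24), (30, 21, 2), (34, 32, 2), (35, 40, 28)}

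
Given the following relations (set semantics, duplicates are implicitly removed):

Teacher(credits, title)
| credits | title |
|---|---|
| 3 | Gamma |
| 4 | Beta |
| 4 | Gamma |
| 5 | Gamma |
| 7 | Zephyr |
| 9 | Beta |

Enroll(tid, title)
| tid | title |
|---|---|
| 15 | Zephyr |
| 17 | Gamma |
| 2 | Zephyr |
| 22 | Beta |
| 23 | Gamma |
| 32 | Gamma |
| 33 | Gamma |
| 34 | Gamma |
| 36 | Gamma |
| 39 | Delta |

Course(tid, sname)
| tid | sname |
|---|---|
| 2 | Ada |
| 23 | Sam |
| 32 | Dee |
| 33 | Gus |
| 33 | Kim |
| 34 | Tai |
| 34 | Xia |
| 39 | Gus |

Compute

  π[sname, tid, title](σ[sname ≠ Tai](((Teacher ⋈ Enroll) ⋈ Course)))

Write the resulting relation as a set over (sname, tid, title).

Teacher ⋈ Enroll (natural join on title): {(3, Gamma, 17), (3, Gamma, 23), (3, Gamma, 32), (3, Gamma, 33), (3, Gamma, 34), (3, Gamma, 36), (4, Beta, 22), (4, Gamma, 17), (4, Gamma, 23), (4, Gamma, 32), (4, Gamma, 33), (4, Gamma, 34), (4, Gamma, 36), (5, Gamma, 17), (5, Gamma, 23), (5, Gamma, 32), (5, Gamma, 33), (5, Gamma, 34), (5, Gamma, 36), (7, Zephyr, 15), (7, Zephyr, 2), (9, Beta, 22)}
(Teacher ⋈ Enroll) ⋈ Course (natural join on tid): {(3, Gamma, 23, Sam), (3, Gamma, 32, Dee), (3, Gamma, 33, Gus), (3, Gamma, 33, Kim), (3, Gamma, 34, Tai), (3, Gamma, 34, Xia), (4, Gamma, 23, Sam), (4, Gamma, 32, Dee), (4, Gamma, 33, Gus), (4, Gamma, 33, Kim), (4, Gamma, 34, Tai), (4, Gamma, 34, Xia), (5, Gamma, 23, Sam), (5, Gamma, 32, Dee), (5, Gamma, 33, Gus), (5, Gamma, 33, Kim), (5, Gamma, 34, Tai), (5, Gamma, 34, Xia), (7, Zephyr, 2, Ada)}
Filtering on sname ≠ Tai leaves {(3, Gamma, 23, Sam), (3, Gamma, 32, Dee), (3, Gamma, 33, Gus), (3, Gamma, 33, Kim), (3, Gamma, 34, Xia), (4, Gamma, 23, Sam), (4, Gamma, 32, Dee), (4, Gamma, 33, Gus), (4, Gamma, 33, Kim), (4, Gamma, 34, Xia), (5, Gamma, 23, Sam), (5, Gamma, 32, Dee), (5, Gamma, 33, Gus), (5, Gamma, 33, Kim), (5, Gamma, 34, Xia), (7, Zephyr, 2, Ada)}.
π[sname, tid, title]: project onto (sname, tid, title) (10 duplicate(s) eliminated) → {(Ada, 2, Zephyr), (Dee, 32, Gamma), (Gus, 33, Gamma), (Kim, 33, Gamma), (Sam, 23, Gamma), (Xia, 34, Gamma)}

{(Ada, 2, Zephyr), (Dee, 32, Gamma), (Gus, 33, Gamma), (Kim, 33, Gamma), (Sam, 23, Gamma), (Xia, 34, Gamma)}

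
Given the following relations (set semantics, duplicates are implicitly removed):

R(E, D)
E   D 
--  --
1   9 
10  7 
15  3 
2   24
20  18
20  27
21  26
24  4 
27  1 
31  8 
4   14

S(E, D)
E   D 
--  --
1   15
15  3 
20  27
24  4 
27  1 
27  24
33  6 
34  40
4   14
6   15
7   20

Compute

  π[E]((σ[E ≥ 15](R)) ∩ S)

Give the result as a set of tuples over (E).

{15, 20, 24, 27}

Filtering on E ≥ 15 leaves {(15, 3), (20, 18), (20, 27), (21, 26), (24, 4), (27, 1), (31, 8)}.
Intersection: {(15, 3), (20, 18), (20, 27), (21, 26), (24, 4), (27, 1), (31, 8)} with {(1, 15), (15, 3), (20, 27), (24, 4), (27, 1), (27, 24), (33, 6), (34, 40), (4, 14), (6, 15), (7, 20)} → {(15, 3), (20, 27), (24, 4), (27, 1)}
π[E]: project onto (E) → {15, 20, 24, 27}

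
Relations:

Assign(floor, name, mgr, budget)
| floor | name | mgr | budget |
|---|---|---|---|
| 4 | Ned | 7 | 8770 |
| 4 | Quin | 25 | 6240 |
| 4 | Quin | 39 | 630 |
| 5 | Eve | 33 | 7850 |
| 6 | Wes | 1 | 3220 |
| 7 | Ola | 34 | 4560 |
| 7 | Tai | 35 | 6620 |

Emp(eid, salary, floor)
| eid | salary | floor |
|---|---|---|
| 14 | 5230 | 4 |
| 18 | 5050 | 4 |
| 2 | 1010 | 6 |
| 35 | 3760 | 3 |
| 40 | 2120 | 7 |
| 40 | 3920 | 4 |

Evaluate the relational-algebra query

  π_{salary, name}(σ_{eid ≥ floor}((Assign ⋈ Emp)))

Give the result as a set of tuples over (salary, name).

Joining Assign and Emp on floor yields {(4, Ned, 7, 8770, 14, 5230), (4, Ned, 7, 8770, 18, 5050), (4, Ned, 7, 8770, 40, 3920), (4, Quin, 25, 6240, 14, 5230), (4, Quin, 25, 6240, 18, 5050), (4, Quin, 25, 6240, 40, 3920), (4, Quin, 39, 630, 14, 5230), (4, Quin, 39, 630, 18, 5050), (4, Quin, 39, 630, 40, 3920), (6, Wes, 1, 3220, 2, 1010), (7, Ola, 34, 4560, 40, 2120), (7, Tai, 35, 6620, 40, 2120)}.
Filtering on eid ≥ floor leaves {(4, Ned, 7, 8770, 14, 5230), (4, Ned, 7, 8770, 18, 5050), (4, Ned, 7, 8770, 40, 3920), (4, Quin, 25, 6240, 14, 5230), (4, Quin, 25, 6240, 18, 5050), (4, Quin, 25, 6240, 40, 3920), (4, Quin, 39, 630, 14, 5230), (4, Quin, 39, 630, 18, 5050), (4, Quin, 39, 630, 40, 3920), (7, Ola, 34, 4560, 40, 2120), (7, Tai, 35, 6620, 40, 2120)}.
π[salary, name]: project onto (salary, name) (3 duplicate(s) eliminated) → {(2120, Ola), (2120, Tai), (3920, Ned), (3920, Quin), (5050, Ned), (5050, Quin), (5230, Ned), (5230, Quin)}

{(2120, Ola), (2120, Tai), (3920, Ned), (3920, Quin), (5050, Ned), (5050, Quin), (5230, Ned), (5230, Quin)}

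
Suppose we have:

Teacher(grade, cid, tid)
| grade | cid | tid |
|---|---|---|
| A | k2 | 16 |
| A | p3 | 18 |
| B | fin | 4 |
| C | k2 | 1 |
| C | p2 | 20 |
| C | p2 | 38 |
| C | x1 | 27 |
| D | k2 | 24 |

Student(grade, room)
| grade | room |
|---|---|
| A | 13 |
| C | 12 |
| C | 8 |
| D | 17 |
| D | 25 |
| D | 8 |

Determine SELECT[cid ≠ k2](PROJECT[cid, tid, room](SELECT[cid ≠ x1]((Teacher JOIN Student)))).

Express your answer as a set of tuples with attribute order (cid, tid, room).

{(p2, 20, 12), (p2, 20, 8), (p2, 38, 12), (p2, 38, 8), (p3, 18, 13)}

Teacher ⋈ Student (natural join on grade): {(A, k2, 16, 13), (A, p3, 18, 13), (C, k2, 1, 12), (C, k2, 1, 8), (C, p2, 20, 12), (C, p2, 20, 8), (C, p2, 38, 12), (C, p2, 38, 8), (C, x1, 27, 12), (C, x1, 27, 8), (D, k2, 24, 17), (D, k2, 24, 25), (D, k2, 24, 8)}
Apply σ_{cid ≠ x1}; surviving tuples: {(A, k2, 16, 13), (A, p3, 18, 13), (C, k2, 1, 12), (C, k2, 1, 8), (C, p2, 20, 12), (C, p2, 20, 8), (C, p2, 38, 12), (C, p2, 38, 8), (D, k2, 24, 17), (D, k2, 24, 25), (D, k2, 24, 8)}
π_{cid, tid, room} gives {(k2, 1, 12), (k2, 1, 8), (k2, 16, 13), (k2, 24, 17), (k2, 24, 25), (k2, 24, 8), (p2, 20, 12), (p2, 20, 8), (p2, 38, 12), (p2, 38, 8), (p3, 18, 13)}.
Apply σ_{cid ≠ k2}; surviving tuples: {(p2, 20, 12), (p2, 20, 8), (p2, 38, 12), (p2, 38, 8), (p3, 18, 13)}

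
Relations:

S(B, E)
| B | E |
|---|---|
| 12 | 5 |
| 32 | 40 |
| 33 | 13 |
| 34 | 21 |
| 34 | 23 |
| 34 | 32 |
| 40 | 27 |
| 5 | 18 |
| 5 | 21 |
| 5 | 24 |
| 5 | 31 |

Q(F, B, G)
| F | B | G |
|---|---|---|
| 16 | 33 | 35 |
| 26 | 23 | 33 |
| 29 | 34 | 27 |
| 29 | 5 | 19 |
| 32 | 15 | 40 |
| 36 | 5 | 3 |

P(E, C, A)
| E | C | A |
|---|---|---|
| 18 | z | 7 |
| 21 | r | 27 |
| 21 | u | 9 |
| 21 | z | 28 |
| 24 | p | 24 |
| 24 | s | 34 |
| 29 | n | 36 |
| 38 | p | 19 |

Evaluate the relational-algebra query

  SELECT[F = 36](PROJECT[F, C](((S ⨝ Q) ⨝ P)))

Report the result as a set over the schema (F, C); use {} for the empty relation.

{(36, p), (36, r), (36, s), (36, u), (36, z)}

S ⋈ Q (natural join on B): {(33, 13, 16, 35), (34, 21, 29, 27), (34, 23, 29, 27), (34, 32, 29, 27), (5, 18, 29, 19), (5, 18, 36, 3), (5, 21, 29, 19), (5, 21, 36, 3), (5, 24, 29, 19), (5, 24, 36, 3), (5, 31, 29, 19), (5, 31, 36, 3)}
(S ⨝ Q) ⋈ P (natural join on E): {(34, 21, 29, 27, r, 27), (34, 21, 29, 27, u, 9), (34, 21, 29, 27, z, 28), (5, 18, 29, 19, z, 7), (5, 18, 36, 3, z, 7), (5, 21, 29, 19, r, 27), (5, 21, 29, 19, u, 9), (5, 21, 29, 19, z, 28), (5, 21, 36, 3, r, 27), (5, 21, 36, 3, u, 9), (5, 21, 36, 3, z, 28), (5, 24, 29, 19, p, 24), (5, 24, 29, 19, s, 34), (5, 24, 36, 3, p, 24), (5, 24, 36, 3, s, 34)}
π[F, C]: project onto (F, C) (5 duplicate(s) eliminated) → {(29, p), (29, r), (29, s), (29, u), (29, z), (36, p), (36, r), (36, s), (36, u), (36, z)}
σ[F = 36]: keep tuples satisfying F = 36 → {(36, p), (36, r), (36, s), (36, u), (36, z)}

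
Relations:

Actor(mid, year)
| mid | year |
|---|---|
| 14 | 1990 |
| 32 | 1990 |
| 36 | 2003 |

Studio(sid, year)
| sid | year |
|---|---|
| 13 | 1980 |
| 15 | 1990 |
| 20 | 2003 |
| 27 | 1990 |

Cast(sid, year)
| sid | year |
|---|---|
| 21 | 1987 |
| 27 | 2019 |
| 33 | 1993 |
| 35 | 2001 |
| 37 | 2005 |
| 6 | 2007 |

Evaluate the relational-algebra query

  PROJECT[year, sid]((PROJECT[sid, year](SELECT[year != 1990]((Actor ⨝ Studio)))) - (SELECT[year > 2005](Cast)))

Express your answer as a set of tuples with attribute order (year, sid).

{(2003, 20)}

Actor ⋈ Studio (natural join on year): {(14, 1990, 15), (14, 1990, 27), (32, 1990, 15), (32, 1990, 27), (36, 2003, 20)}
Apply σ_{year != 1990}; surviving tuples: {(36, 2003, 20)}
Keep only column(s) sid, year: {(20, 2003)}
Apply σ_{year > 2005}; surviving tuples: {(27, 2019), (6, 2007)}
Set difference of the two operands is {(20, 2003)}.
Keep only column(s) year, sid: {(2003, 20)}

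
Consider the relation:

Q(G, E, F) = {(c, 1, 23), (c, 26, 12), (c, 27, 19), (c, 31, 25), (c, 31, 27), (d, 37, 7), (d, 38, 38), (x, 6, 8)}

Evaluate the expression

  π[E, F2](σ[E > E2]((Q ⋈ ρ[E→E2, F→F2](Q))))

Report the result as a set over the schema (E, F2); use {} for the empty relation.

{(26, 23), (27, 12), (27, 23), (31, 12), (31, 19), (31, 23), (38, 7)}

ρ[E→E2, F→F2]: schema becomes (G, E2, F2); tuples unchanged.
Q ⋈ ρ[E→E2, F→F2](Q) (natural join on G): {(c, 1, 23, 1, 23), (c, 1, 23, 26, 12), (c, 1, 23, 27, 19), (c, 1, 23, 31, 25), (c, 1, 23, 31, 27), (c, 26, 12, 1, 23), (c, 26, 12, 26, 12), (c, 26, 12, 27, 19), (c, 26, 12, 31, 25), (c, 26, 12, 31, 27), (c, 27, 19, 1, 23), (c, 27, 19, 26, 12), (c, 27, 19, 27, 19), (c, 27, 19, 31, 25), (c, 27, 19, 31, 27), (c, 31, 25, 1, 23), (c, 31, 25, 26, 12), (c, 31, 25, 27, 19), (c, 31, 25, 31, 25), (c, 31, 25, 31, 27), (c, 31, 27, 1, 23), (c, 31, 27, 26, 12), (c, 31, 27, 27, 19), (c, 31, 27, 31, 25), (c, 31, 27, 31, 27), (d, 37, 7, 37, 7), (d, 37, 7, 38, 38), (d, 38, 38, 37, 7), (d, 38, 38, 38, 38), (x, 6, 8, 6, 8)}
Apply σ_{E > E2}; surviving tuples: {(c, 26, 12, 1, 23), (c, 27, 19, 1, 23), (c, 27, 19, 26, 12), (c, 31, 25, 1, 23), (c, 31, 25, 26, 12), (c, 31, 25, 27, 19), (c, 31, 27, 1, 23), (c, 31, 27, 26, 12), (c, 31, 27, 27, 19), (d, 38, 38, 37, 7)}
Projecting to E, F2 (3 duplicate(s) eliminated): {(26, 23), (27, 12), (27, 23), (31, 12), (31, 19), (31, 23), (38, 7)}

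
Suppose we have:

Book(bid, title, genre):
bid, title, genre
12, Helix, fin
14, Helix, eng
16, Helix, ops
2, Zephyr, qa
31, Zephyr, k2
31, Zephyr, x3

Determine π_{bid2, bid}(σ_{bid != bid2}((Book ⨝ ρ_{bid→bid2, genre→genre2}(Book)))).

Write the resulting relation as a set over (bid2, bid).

{(12, 14), (12, 16), (14, 12), (14, 16), (16, 12), (16, 14), (2, 31), (31, 2)}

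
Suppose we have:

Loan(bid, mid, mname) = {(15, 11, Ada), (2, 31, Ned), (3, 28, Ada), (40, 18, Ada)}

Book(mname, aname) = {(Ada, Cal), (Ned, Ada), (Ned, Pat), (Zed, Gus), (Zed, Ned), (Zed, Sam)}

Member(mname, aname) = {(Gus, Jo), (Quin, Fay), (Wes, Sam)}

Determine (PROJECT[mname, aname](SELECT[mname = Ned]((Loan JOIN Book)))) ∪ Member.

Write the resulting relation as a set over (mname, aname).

{(Gus, Jo), (Ned, Ada), (Ned, Pat), (Quin, Fay), (Wes, Sam)}

Natural join on mname: {(15, 11, Ada, Cal), (2, 31, Ned, Ada), (2, 31, Ned, Pat), (3, 28, Ada, Cal), (40, 18, Ada, Cal)}
Selection mname = Ned: {(2, 31, Ned, Ada), (2, 31, Ned, Pat)}
Projecting to mname, aname: {(Ned, Ada), (Ned, Pat)}
Union: {(Ned, Ada), (Ned, Pat)} with {(Gus, Jo), (Quin, Fay), (Wes, Sam)} → {(Gus, Jo), (Ned, Ada), (Ned, Pat), (Quin, Fay), (Wes, Sam)}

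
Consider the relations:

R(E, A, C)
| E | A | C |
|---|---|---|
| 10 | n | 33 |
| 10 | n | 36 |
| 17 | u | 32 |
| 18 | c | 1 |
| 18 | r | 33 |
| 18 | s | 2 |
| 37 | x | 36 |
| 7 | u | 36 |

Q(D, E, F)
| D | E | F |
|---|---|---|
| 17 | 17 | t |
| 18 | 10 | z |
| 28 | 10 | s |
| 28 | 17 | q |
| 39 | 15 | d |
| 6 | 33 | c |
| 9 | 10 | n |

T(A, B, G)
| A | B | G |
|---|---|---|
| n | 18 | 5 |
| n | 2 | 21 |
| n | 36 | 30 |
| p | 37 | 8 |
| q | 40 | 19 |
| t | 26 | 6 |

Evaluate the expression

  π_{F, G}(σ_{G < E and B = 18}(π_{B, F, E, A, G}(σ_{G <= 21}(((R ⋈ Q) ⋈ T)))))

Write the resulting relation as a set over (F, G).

{(n, 5), (s, 5), (z, 5)}

Natural join on E: {(10, n, 33, 18, z), (10, n, 33, 28, s), (10, n, 33, 9, n), (10, n, 36, 18, z), (10, n, 36, 28, s), (10, n, 36, 9, n), (17, u, 32, 17, t), (17, u, 32, 28, q)}
Natural join on A: {(10, n, 33, 18, z, 18, 5), (10, n, 33, 18, z, 2, 21), (10, n, 33, 18, z, 36, 30), (10, n, 33, 28, s, 18, 5), (10, n, 33, 28, s, 2, 21), (10, n, 33, 28, s, 36, 30), (10, n, 33, 9, n, 18, 5), (10, n, 33, 9, n, 2, 21), (10, n, 33, 9, n, 36, 30), (10, n, 36, 18, z, 18, 5), (10, n, 36, 18, z, 2, 21), (10, n, 36, 18, z, 36, 30), (10, n, 36, 28, s, 18, 5), (10, n, 36, 28, s, 2, 21), (10, n, 36, 28, s, 36, 30), (10, n, 36, 9, n, 18, 5), (10, n, 36, 9, n, 2, 21), (10, n, 36, 9, n, 36, 30)}
σ[G <= 21]: keep tuples satisfying G <= 21 → {(10, n, 33, 18, z, 18, 5), (10, n, 33, 18, z, 2, 21), (10, n, 33, 28, s, 18, 5), (10, n, 33, 28, s, 2, 21), (10, n, 33, 9, n, 18, 5), (10, n, 33, 9, n, 2, 21), (10, n, 36, 18, z, 18, 5), (10, n, 36, 18, z, 2, 21), (10, n, 36, 28, s, 18, 5), (10, n, 36, 28, s, 2, 21), (10, n, 36, 9, n, 18, 5), (10, n, 36, 9, n, 2, 21)}
Projecting to B, F, E, A, G (6 duplicate(s) eliminated): {(18, n, 10, n, 5), (18, s, 10, n, 5), (18, z, 10, n, 5), (2, n, 10, n, 21), (2, s, 10, n, 21), (2, z, 10, n, 21)}
σ[G < E and B = 18]: keep tuples satisfying G < E and B = 18 → {(18, n, 10, n, 5), (18, s, 10, n, 5), (18, z, 10, n, 5)}
Projecting to F, G: {(n, 5), (s, 5), (z, 5)}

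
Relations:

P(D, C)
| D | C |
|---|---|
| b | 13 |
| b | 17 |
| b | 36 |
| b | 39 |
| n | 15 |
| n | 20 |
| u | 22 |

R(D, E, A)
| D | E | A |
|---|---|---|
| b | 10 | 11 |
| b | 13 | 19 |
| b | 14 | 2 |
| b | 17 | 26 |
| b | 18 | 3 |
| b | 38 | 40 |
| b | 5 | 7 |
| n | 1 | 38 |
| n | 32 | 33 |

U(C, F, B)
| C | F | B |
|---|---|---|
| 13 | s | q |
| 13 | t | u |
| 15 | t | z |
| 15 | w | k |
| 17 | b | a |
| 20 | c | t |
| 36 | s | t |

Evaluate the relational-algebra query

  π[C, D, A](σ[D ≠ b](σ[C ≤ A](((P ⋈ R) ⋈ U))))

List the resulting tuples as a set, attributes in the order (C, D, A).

{(15, n, 33), (15, n, 38), (20, n, 33), (20, n, 38)}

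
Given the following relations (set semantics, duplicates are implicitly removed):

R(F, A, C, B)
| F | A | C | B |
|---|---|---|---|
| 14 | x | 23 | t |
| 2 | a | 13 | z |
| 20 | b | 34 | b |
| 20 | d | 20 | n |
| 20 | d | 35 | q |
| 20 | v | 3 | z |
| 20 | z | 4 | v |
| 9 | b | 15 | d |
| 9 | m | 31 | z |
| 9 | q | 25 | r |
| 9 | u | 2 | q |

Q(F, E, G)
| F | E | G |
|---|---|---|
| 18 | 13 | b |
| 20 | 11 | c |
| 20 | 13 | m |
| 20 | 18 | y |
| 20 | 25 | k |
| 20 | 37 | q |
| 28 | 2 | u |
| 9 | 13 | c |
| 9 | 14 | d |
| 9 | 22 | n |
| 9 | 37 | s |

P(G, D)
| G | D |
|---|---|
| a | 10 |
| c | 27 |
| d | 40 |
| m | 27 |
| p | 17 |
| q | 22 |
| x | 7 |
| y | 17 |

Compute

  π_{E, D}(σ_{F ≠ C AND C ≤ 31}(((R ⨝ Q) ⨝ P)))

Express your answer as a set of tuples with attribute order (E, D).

R ⋈ Q (natural join on F): {(20, b, 34, b, 11, c), (20, b, 34, b, 13, m), (20, b, 34, b, 18, y), (20, b, 34, b, 25, k), (20, b, 34, b, 37, q), (20, d, 20, n, 11, c), (20, d, 20, n, 13, m), (20, d, 20, n, 18, y), (20, d, 20, n, 25, k), (20, d, 20, n, 37, q), (20, d, 35, q, 11, c), (20, d, 35, q, 13, m), (20, d, 35, q, 18, y), (20, d, 35, q, 25, k), (20, d, 35, q, 37, q), (20, v, 3, z, 11, c), (20, v, 3, z, 13, m), (20, v, 3, z, 18, y), (20, v, 3, z, 25, k), (20, v, 3, z, 37, q), (20, z, 4, v, 11, c), (20, z, 4, v, 13, m), (20, z, 4, v, 18, y), (20, z, 4, v, 25, k), (20, z, 4, v, 37, q), (9, b, 15, d, 13, c), (9, b, 15, d, 14, d), (9, b, 15, d, 22, n), (9, b, 15, d, 37, s), (9, m, 31, z, 13, c), (9, m, 31, z, 14, d), (9, m, 31, z, 22, n), (9, m, 31, z, 37, s), (9, q, 25, r, 13, c), (9, q, 25, r, 14, d), (9, q, 25, r, 22, n), (9, q, 25, r, 37, s), (9, u, 2, q, 13, c), (9, u, 2, q, 14, d), (9, u, 2, q, 22, n), (9, u, 2, q, 37, s)}
(R ⨝ Q) ⋈ P (natural join on G): {(20, b, 34, b, 11, c, 27), (20, b, 34, b, 13, m, 27), (20, b, 34, b, 18, y, 17), (20, b, 34, b, 37, q, 22), (20, d, 20, n, 11, c, 27), (20, d, 20, n, 13, m, 27), (20, d, 20, n, 18, y, 17), (20, d, 20, n, 37, q, 22), (20, d, 35, q, 11, c, 27), (20, d, 35, q, 13, m, 27), (20, d, 35, q, 18, y, 17), (20, d, 35, q, 37, q, 22), (20, v, 3, z, 11, c, 27), (20, v, 3, z, 13, m, 27), (20, v, 3, z, 18, y, 17), (20, v, 3, z, 37, q, 22), (20, z, 4, v, 11, c, 27), (20, z, 4, v, 13, m, 27), (20, z, 4, v, 18, y, 17), (20, z, 4, v, 37, q, 22), (9, b, 15, d, 13, c, 27), (9, b, 15, d, 14, d, 40), (9, m, 31, z, 13, c, 27), (9, m, 31, z, 14, d, 40), (9, q, 25, r, 13, c, 27), (9, q, 25, r, 14, d, 40), (9, u, 2, q, 13, c, 27), (9, u, 2, q, 14, d, 40)}
Selection F ≠ C AND C ≤ 31: {(20, v, 3, z, 11, c, 27), (20, v, 3, z, 13, m, 27), (20, v, 3, z, 18, y, 17), (20, v, 3, z, 37, q, 22), (20, z, 4, v, 11, c, 27), (20, z, 4, v, 13, m, 27), (20, z, 4, v, 18, y, 17), (20, z, 4, v, 37, q, 22), (9, b, 15, d, 13, c, 27), (9, b, 15, d, 14, d, 40), (9, m, 31, z, 13, c, 27), (9, m, 31, z, 14, d, 40), (9, q, 25, r, 13, c, 27), (9, q, 25, r, 14, d, 40), (9, u, 2, q, 13, c, 27), (9, u, 2, q, 14, d, 40)}
π_{E, D} gives {(11, 27), (13, 27), (14, 40), (18, 17), (37, 22)} (11 duplicate(s) eliminated).

{(11, 27), (13, 27), (14, 40), (18, 17), (37, 22)}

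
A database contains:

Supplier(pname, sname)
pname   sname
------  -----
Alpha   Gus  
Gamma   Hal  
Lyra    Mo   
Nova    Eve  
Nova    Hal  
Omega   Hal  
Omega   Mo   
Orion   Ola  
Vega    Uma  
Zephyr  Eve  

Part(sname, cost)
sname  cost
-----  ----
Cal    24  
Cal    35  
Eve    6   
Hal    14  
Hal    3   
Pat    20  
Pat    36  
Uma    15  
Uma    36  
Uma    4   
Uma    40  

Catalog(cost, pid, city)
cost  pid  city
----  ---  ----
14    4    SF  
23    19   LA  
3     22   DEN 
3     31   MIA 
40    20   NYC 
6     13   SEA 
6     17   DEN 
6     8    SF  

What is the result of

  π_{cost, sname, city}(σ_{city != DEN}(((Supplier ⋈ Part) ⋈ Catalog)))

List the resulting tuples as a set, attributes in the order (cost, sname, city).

{(14, Hal, SF), (3, Hal, MIA), (40, Uma, NYC), (6, Eve, SEA), (6, Eve, SF)}

Supplier ⋈ Part (natural join on sname): {(Gamma, Hal, 14), (Gamma, Hal, 3), (Nova, Eve, 6), (Nova, Hal, 14), (Nova, Hal, 3), (Omega, Hal, 14), (Omega, Hal, 3), (Vega, Uma, 15), (Vega, Uma, 36), (Vega, Uma, 4), (Vega, Uma, 40), (Zephyr, Eve, 6)}
(Supplier ⋈ Part) ⋈ Catalog (natural join on cost): {(Gamma, Hal, 14, 4, SF), (Gamma, Hal, 3, 22, DEN), (Gamma, Hal, 3, 31, MIA), (Nova, Eve, 6, 13, SEA), (Nova, Eve, 6, 17, DEN), (Nova, Eve, 6, 8, SF), (Nova, Hal, 14, 4, SF), (Nova, Hal, 3, 22, DEN), (Nova, Hal, 3, 31, MIA), (Omega, Hal, 14, 4, SF), (Omega, Hal, 3, 22, DEN), (Omega, Hal, 3, 31, MIA), (Vega, Uma, 40, 20, NYC), (Zephyr, Eve, 6, 13, SEA), (Zephyr, Eve, 6, 17, DEN), (Zephyr, Eve, 6, 8, SF)}
Apply σ_{city != DEN}; surviving tuples: {(Gamma, Hal, 14, 4, SF), (Gamma, Hal, 3, 31, MIA), (Nova, Eve, 6, 13, SEA), (Nova, Eve, 6, 8, SF), (Nova, Hal, 14, 4, SF), (Nova, Hal, 3, 31, MIA), (Omega, Hal, 14, 4, SF), (Omega, Hal, 3, 31, MIA), (Vega, Uma, 40, 20, NYC), (Zephyr, Eve, 6, 13, SEA), (Zephyr, Eve, 6, 8, SF)}
π_{cost, sname, city} gives {(14, Hal, SF), (3, Hal, MIA), (40, Uma, NYC), (6, Eve, SEA), (6, Eve, SF)} (6 duplicate(s) eliminated).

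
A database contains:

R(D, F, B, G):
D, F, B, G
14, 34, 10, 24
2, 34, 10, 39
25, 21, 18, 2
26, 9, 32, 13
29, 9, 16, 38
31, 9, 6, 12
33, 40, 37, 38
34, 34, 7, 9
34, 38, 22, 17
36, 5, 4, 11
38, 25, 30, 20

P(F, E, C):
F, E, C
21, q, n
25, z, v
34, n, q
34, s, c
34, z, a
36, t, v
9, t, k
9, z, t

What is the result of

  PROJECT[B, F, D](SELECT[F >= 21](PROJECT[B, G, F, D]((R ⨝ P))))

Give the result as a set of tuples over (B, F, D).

{(10, 34, 14), (10, 34, 2), (18, 21, 25), (30, 25, 38), (7, 34, 34)}

Natural join on F: {(14, 34, 10, 24, n, q), (14, 34, 10, 24, s, c), (14, 34, 10, 24, z, a), (2, 34, 10, 39, n, q), (2, 34, 10, 39, s, c), (2, 34, 10, 39, z, a), (25, 21, 18, 2, q, n), (26, 9, 32, 13, t, k), (26, 9, 32, 13, z, t), (29, 9, 16, 38, t, k), (29, 9, 16, 38, z, t), (31, 9, 6, 12, t, k), (31, 9, 6, 12, z, t), (34, 34, 7, 9, n, q), (34, 34, 7, 9, s, c), (34, 34, 7, 9, z, a), (38, 25, 30, 20, z, v)}
π_{B, G, F, D} gives {(10, 24, 34, 14), (10, 39, 34, 2), (16, 38, 9, 29), (18, 2, 21, 25), (30, 20, 25, 38), (32, 13, 9, 26), (6, 12, 9, 31), (7, 9, 34, 34)} (9 duplicate(s) eliminated).
Apply σ_{F >= 21}; surviving tuples: {(10, 24, 34, 14), (10, 39, 34, 2), (18, 2, 21, 25), (30, 20, 25, 38), (7, 9, 34, 34)}
π_{B, F, D} gives {(10, 34, 14), (10, 34, 2), (18, 21, 25), (30, 25, 38), (7, 34, 34)}.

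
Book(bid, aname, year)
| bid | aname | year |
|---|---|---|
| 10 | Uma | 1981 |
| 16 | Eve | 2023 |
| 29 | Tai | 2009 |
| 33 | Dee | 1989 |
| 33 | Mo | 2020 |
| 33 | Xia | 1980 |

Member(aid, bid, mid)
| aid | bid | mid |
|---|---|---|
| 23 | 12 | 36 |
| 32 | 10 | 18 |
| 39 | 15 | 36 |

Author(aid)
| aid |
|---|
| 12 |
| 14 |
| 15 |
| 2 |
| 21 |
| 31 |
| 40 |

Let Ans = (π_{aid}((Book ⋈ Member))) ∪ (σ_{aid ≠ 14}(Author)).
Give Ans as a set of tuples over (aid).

{12, 15, 2, 21, 31, 32, 40}

Joining Book and Member on bid yields {(10, Uma, 1981, 32, 18)}.
Keep only column(s) aid: {32}
σ[aid ≠ 14]: keep tuples satisfying aid ≠ 14 → {12, 15, 2, 21, 31, 40}
Union: {32} with {12, 15, 2, 21, 31, 40} → {12, 15, 2, 21, 31, 32, 40}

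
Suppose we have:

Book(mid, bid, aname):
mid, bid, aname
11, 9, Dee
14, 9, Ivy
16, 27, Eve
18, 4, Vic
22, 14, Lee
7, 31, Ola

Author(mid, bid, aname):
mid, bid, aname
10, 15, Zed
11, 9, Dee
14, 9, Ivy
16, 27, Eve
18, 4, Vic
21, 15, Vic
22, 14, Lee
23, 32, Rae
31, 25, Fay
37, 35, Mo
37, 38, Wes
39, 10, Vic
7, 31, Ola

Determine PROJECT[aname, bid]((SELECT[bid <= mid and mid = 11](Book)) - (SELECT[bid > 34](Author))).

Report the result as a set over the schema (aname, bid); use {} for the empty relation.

Selection bid <= mid and mid = 11: {(11, 9, Dee)}
Selection bid > 34: {(37, 35, Mo), (37, 38, Wes)}
Set difference of the two operands is {(11, 9, Dee)}.
Projecting to aname, bid: {(Dee, 9)}

{(Dee, 9)}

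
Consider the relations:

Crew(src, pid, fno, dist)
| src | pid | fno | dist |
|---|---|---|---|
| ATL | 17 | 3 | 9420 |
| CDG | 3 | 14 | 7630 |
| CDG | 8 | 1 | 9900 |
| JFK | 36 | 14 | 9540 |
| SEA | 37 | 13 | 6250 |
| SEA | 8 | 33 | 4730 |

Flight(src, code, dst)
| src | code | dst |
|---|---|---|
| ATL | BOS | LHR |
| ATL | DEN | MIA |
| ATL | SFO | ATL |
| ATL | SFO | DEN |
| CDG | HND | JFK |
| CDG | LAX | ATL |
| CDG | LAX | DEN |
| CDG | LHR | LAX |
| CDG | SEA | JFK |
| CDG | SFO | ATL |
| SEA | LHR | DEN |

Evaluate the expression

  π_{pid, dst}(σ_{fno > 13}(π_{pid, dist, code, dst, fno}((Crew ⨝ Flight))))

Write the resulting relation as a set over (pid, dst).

{(3, ATL), (3, DEN), (3, JFK), (3, LAX), (8, DEN)}

Joining Crew and Flight on src yields {(ATL, 17, 3, 9420, BOS, LHR), (ATL, 17, 3, 9420, DEN, MIA), (ATL, 17, 3, 9420, SFO, ATL), (ATL, 17, 3, 9420, SFO, DEN), (CDG, 3, 14, 7630, HND, JFK), (CDG, 3, 14, 7630, LAX, ATL), (CDG, 3, 14, 7630, LAX, DEN), (CDG, 3, 14, 7630, LHR, LAX), (CDG, 3, 14, 7630, SEA, JFK), (CDG, 3, 14, 7630, SFO, ATL), (CDG, 8, 1, 9900, HND, JFK), (CDG, 8, 1, 9900, LAX, ATL), (CDG, 8, 1, 9900, LAX, DEN), (CDG, 8, 1, 9900, LHR, LAX), (CDG, 8, 1, 9900, SEA, JFK), (CDG, 8, 1, 9900, SFO, ATL), (SEA, 37, 13, 6250, LHR, DEN), (SEA, 8, 33, 4730, LHR, DEN)}.
Keep only column(s) pid, dist, code, dst, fno: {(17, 9420, BOS, LHR, 3), (17, 9420, DEN, MIA, 3), (17, 9420, SFO, ATL, 3), (17, 9420, SFO, DEN, 3), (3, 7630, HND, JFK, 14), (3, 7630, LAX, ATL, 14), (3, 7630, LAX, DEN, 14), (3, 7630, LHR, LAX, 14), (3, 7630, SEA, JFK, 14), (3, 7630, SFO, ATL, 14), (37, 6250, LHR, DEN, 13), (8, 4730, LHR, DEN, 33), (8, 9900, HND, JFK, 1), (8, 9900, LAX, ATL, 1), (8, 9900, LAX, DEN, 1), (8, 9900, LHR, LAX, 1), (8, 9900, SEA, JFK, 1), (8, 9900, SFO, ATL, 1)}
Apply σ_{fno > 13}; surviving tuples: {(3, 7630, HND, JFK, 14), (3, 7630, LAX, ATL, 14), (3, 7630, LAX, DEN, 14), (3, 7630, LHR, LAX, 14), (3, 7630, SEA, JFK, 14), (3, 7630, SFO, ATL, 14), (8, 4730, LHR, DEN, 33)}
Keep only column(s) pid, dst (2 duplicate(s) eliminated): {(3, ATL), (3, DEN), (3, JFK), (3, LAX), (8, DEN)}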